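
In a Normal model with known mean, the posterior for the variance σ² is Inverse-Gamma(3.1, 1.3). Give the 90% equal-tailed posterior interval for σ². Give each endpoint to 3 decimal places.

[0.202, 1.495]

Inverse-Gamma(3.1, 1.3) quantiles: F⁻¹(0.05) and F⁻¹(0.95).
Equivalently, 1/σ² ~ Gamma(3.1, rate = 1.3); invert its 0.95 and 0.05 quantiles.
Posterior mean ≈ 0.619, SD ≈ 0.590; a Normal approximation gives roughly [-0.352, 1.590].
Exact: lower = 0.202; upper = 1.495.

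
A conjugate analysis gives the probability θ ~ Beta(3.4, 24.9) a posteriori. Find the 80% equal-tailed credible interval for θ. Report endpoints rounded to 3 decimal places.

Posterior: Beta(3.4, 24.9).
Equal-tailed 80% interval: the 0.1 and 0.9 quantiles of Beta(3.4, 24.9).
Posterior mean ≈ 0.120, SD ≈ 0.060; a Normal approximation gives roughly [0.043, 0.197].
Exact: F⁻¹(0.1) = 0.051; F⁻¹(0.9) = 0.202.

[0.051, 0.202]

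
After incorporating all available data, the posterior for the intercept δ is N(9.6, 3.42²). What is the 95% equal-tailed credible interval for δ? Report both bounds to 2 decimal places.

[2.90, 16.30]

The posterior is symmetric, so the 95% equal-tailed interval is δ = 9.6 ± z·3.42 with z = 1.960.
Half-width: 1.960 × 3.42 = 6.70.
9.6 − 6.70 = 2.90; 9.6 + 6.70 = 16.30.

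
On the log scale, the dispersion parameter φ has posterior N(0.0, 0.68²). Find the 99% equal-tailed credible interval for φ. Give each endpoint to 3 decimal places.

[0.174, 5.764]

On the log scale the 99% interval is 0.0 ± 2.576 × 0.68 = [-1.7516, 1.7516].
Exponentiate: [e^-1.7516, e^1.7516] = [0.174, 5.764].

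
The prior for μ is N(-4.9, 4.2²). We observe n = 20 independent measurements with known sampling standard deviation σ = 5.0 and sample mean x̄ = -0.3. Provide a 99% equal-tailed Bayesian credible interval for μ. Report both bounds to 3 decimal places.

[-3.387, 2.179]

Posterior precision = 1/4.2² + 20/5.0² = 0.0567 + 0.8000 = 0.8567, so posterior SD = 1.0804.
Posterior mean = (-4.9/4.2² + 20·-0.3/5.0²) / 0.8567 = -0.6044.
Interval: -0.6044 ± 2.576 × 1.0804 → [-3.387, 2.179].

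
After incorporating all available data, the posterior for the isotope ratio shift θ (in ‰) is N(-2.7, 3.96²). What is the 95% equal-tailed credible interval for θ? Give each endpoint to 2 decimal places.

The posterior is symmetric, so the 95% equal-tailed interval is θ = -2.7 ± z·3.96 with z = 1.960.
Half-width: 1.960 × 3.96 = 7.76.
-2.7 − 7.76 = -10.46; -2.7 + 7.76 = 5.06.

[-10.46, 5.06]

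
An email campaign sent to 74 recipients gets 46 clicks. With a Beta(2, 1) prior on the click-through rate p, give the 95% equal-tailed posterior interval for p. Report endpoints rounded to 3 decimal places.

Posterior: Beta(2+46, 1+28) = Beta(48, 29).
Equal-tailed 95% interval: the 0.025 and 0.975 quantiles of Beta(48, 29).
Posterior mean ≈ 0.623, SD ≈ 0.055; a Normal approximation gives roughly [0.516, 0.731].
Exact: F⁻¹(0.025) = 0.513; F⁻¹(0.975) = 0.728.

[0.513, 0.728]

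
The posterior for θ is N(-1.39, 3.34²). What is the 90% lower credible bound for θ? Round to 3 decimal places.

Need L with P(θ ≥ L) = 0.90: L = -1.39 − z_{0.1}·3.34.
z = 1.282; L = -1.39 − 1.282 × 3.34 = -5.670.

-5.670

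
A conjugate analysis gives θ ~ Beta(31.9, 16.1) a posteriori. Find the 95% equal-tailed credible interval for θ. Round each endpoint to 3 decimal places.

[0.527, 0.790]

Posterior: Beta(31.9, 16.1).
Equal-tailed 95% interval: the 0.025 and 0.975 quantiles of Beta(31.9, 16.1).
Posterior mean ≈ 0.665, SD ≈ 0.067; a Normal approximation gives roughly [0.532, 0.797].
Exact: F⁻¹(0.025) = 0.527; F⁻¹(0.975) = 0.790.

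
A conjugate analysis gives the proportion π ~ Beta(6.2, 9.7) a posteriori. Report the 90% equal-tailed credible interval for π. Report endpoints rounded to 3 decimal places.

Posterior: Beta(6.2, 9.7).
Equal-tailed 90% interval: the 0.05 and 0.95 quantiles of Beta(6.2, 9.7).
Posterior mean ≈ 0.390, SD ≈ 0.119; a Normal approximation gives roughly [0.195, 0.585].
Exact: F⁻¹(0.05) = 0.203; F⁻¹(0.95) = 0.593.

[0.203, 0.593]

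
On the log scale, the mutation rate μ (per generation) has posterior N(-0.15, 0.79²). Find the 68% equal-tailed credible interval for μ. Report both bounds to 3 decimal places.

On the log scale the 68% interval is -0.15 ± 0.994 × 0.79 = [-0.9356, 0.6356].
Exponentiate: [e^-0.9356, e^0.6356] = [0.392, 1.888].

[0.392, 1.888]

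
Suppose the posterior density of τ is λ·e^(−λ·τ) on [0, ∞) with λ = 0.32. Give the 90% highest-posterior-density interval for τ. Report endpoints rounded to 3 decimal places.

[0.000, 7.196]

The exponential density is strictly decreasing on [0, ∞), so the HPD interval is anchored at 0: [0, q] with P(τ ≤ q) = 0.90.
q = −ln(1 − 0.90) / 0.32 = 2.3026 / 0.32 = 7.196.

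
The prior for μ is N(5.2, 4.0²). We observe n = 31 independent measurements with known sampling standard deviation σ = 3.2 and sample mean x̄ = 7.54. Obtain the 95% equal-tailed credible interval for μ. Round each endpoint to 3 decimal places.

[6.378, 8.608]

Posterior precision = 1/4.0² + 31/3.2² = 0.0625 + 3.0273 = 3.0898, so posterior SD = 0.5689.
Posterior mean = (5.2/4.0² + 31·7.54/3.2²) / 3.0898 = 7.4927.
Interval: 7.4927 ± 1.960 × 0.5689 → [6.378, 8.608].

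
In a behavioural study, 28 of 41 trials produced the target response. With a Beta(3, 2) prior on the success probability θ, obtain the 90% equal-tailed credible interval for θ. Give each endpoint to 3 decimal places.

[0.557, 0.782]

Posterior: Beta(3+28, 2+13) = Beta(31, 15).
Equal-tailed 90% interval: the 0.05 and 0.95 quantiles of Beta(31, 15).
Posterior mean ≈ 0.674, SD ≈ 0.068; a Normal approximation gives roughly [0.561, 0.786].
Exact: F⁻¹(0.05) = 0.557; F⁻¹(0.95) = 0.782.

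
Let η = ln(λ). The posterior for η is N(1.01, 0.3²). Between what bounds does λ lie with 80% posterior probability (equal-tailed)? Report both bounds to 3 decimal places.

[1.869, 4.033]

On the log scale the 80% interval is 1.01 ± 1.282 × 0.3 = [0.6255, 1.3945].
Exponentiate: [e^0.6255, e^1.3945] = [1.869, 4.033].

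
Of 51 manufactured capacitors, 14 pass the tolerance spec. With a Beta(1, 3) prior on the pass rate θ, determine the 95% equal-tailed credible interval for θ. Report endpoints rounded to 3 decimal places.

[0.165, 0.397]

Posterior: Beta(1+14, 3+37) = Beta(15, 40).
Equal-tailed 95% interval: the 0.025 and 0.975 quantiles of Beta(15, 40).
Posterior mean ≈ 0.273, SD ≈ 0.060; a Normal approximation gives roughly [0.156, 0.389].
Exact: F⁻¹(0.025) = 0.165; F⁻¹(0.975) = 0.397.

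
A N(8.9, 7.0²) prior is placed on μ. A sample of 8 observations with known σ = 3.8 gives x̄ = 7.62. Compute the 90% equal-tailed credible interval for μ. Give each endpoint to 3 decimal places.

Posterior precision = 1/7.0² + 8/3.8² = 0.0204 + 0.5540 = 0.5744, so posterior SD = 1.3194.
Posterior mean = (8.9/7.0² + 8·7.62/3.8²) / 0.5744 = 7.6655.
Interval: 7.6655 ± 1.645 × 1.3194 → [5.495, 9.836].

[5.495, 9.836]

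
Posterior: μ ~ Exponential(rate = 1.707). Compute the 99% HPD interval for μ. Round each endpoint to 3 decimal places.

The exponential density is strictly decreasing on [0, ∞), so the HPD interval is anchored at 0: [0, q] with P(μ ≤ q) = 0.99.
q = −ln(1 − 0.99) / 1.707 = 4.6052 / 1.707 = 2.698.

[0.000, 2.698]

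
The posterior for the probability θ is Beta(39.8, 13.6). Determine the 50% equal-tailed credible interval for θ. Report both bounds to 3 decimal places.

Posterior: Beta(39.8, 13.6).
Equal-tailed 50% interval: the 0.25 and 0.75 quantiles of Beta(39.8, 13.6).
Posterior mean ≈ 0.745, SD ≈ 0.059; a Normal approximation gives roughly [0.705, 0.785].
Exact: F⁻¹(0.25) = 0.707; F⁻¹(0.75) = 0.787.

[0.707, 0.787]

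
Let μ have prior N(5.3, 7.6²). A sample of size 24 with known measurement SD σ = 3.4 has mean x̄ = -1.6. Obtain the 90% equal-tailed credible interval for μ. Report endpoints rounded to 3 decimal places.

[-2.680, -0.406]

Posterior precision = 1/7.6² + 24/3.4² = 0.0173 + 2.0761 = 2.0934, so posterior SD = 0.6911.
Posterior mean = (5.3/7.6² + 24·-1.6/3.4²) / 2.0934 = -1.5429.
Interval: -1.5429 ± 1.645 × 0.6911 → [-2.680, -0.406].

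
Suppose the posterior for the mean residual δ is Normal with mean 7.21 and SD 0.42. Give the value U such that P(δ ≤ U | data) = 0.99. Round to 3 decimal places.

Need U with P(δ ≤ U) = 0.99: U = 7.21 + z_{0.01}·0.42.
z = 2.326; U = 7.21 + 2.326 × 0.42 = 8.187.

8.187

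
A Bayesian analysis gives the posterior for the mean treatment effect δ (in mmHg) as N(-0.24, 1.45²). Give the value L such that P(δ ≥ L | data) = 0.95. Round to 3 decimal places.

-2.625

Need L with P(δ ≥ L) = 0.95: L = -0.24 − z_{0.05}·1.45.
z = 1.645; L = -0.24 − 1.645 × 1.45 = -2.625.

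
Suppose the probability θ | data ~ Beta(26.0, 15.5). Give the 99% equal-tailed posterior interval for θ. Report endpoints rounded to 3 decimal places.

[0.428, 0.802]

Posterior: Beta(26.0, 15.5).
Equal-tailed 99% interval: the 0.005 and 0.995 quantiles of Beta(26.0, 15.5).
Posterior mean ≈ 0.627, SD ≈ 0.074; a Normal approximation gives roughly [0.435, 0.818].
Exact: F⁻¹(0.005) = 0.428; F⁻¹(0.995) = 0.802.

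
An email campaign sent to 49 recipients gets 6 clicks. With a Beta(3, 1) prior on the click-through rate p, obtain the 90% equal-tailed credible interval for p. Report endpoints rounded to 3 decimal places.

Posterior: Beta(3+6, 1+43) = Beta(9, 44).
Equal-tailed 90% interval: the 0.05 and 0.95 quantiles of Beta(9, 44).
Posterior mean ≈ 0.170, SD ≈ 0.051; a Normal approximation gives roughly [0.086, 0.254].
Exact: F⁻¹(0.05) = 0.093; F⁻¹(0.95) = 0.261.

[0.093, 0.261]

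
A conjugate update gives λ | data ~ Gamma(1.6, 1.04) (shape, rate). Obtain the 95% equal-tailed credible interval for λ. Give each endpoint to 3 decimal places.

[0.126, 4.672]

Posterior: Gamma(shape 1.6, rate 1.04).
Equal-tailed 95% interval: Gamma(1.6, 1.04) quantiles at 0.025 and 0.975.
Posterior mean ≈ 1.538, SD ≈ 1.216; a Normal approximation gives roughly [-0.845, 3.922].
Exact: lower = 0.126; upper = 4.672.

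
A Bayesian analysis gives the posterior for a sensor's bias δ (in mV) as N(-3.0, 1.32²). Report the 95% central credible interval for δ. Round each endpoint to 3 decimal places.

The posterior is symmetric, so the 95% equal-tailed interval is δ = -3.0 ± z·1.32 with z = 1.960.
Half-width: 1.960 × 1.32 = 2.587.
-3.0 − 2.587 = -5.587; -3.0 + 2.587 = -0.413.

[-5.587, -0.413]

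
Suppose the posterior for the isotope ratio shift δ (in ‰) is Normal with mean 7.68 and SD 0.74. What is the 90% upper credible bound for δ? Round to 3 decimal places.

Need U with P(δ ≤ U) = 0.90: U = 7.68 + z_{0.1}·0.74.
z = 1.282; U = 7.68 + 1.282 × 0.74 = 8.628.

8.628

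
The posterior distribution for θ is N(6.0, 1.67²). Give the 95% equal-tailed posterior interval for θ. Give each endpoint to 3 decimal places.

[2.727, 9.273]

The posterior is symmetric, so the 95% equal-tailed interval is θ = 6.0 ± z·1.67 with z = 1.960.
Half-width: 1.960 × 1.67 = 3.273.
6.0 − 3.273 = 2.727; 6.0 + 3.273 = 9.273.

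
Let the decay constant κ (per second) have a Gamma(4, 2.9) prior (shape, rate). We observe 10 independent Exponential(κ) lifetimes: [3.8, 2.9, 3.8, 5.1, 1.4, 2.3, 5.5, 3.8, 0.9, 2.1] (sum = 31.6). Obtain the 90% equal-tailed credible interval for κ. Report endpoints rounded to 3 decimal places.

Posterior: Gamma(4+10, 2.9+31.6) = Gamma(14, 34.5) (shape, rate).
Equal-tailed 90% interval: Gamma(14, 34.5) quantiles at 0.05 and 0.95.
Posterior mean ≈ 0.406, SD ≈ 0.108; a Normal approximation gives roughly [0.227, 0.584].
Exact: lower = 0.245; upper = 0.599.

[0.245, 0.599]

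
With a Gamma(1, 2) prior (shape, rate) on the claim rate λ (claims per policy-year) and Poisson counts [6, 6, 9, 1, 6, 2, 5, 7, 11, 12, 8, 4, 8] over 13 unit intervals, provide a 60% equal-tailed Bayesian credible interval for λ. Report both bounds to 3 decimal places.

Posterior: Gamma(1+85, 2+13) = Gamma(86, 15) (shape, rate).
Equal-tailed 60% interval: Gamma(86, 15) quantiles at 0.2 and 0.8.
Posterior mean ≈ 5.733, SD ≈ 0.618; a Normal approximation gives roughly [5.213, 6.254].
Exact: lower = 5.208; upper = 6.246.

[5.208, 6.246]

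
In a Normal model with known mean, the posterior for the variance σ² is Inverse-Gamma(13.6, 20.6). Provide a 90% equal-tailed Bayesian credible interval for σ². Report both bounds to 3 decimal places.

[1.021, 2.527]

Inverse-Gamma(13.6, 20.6) quantiles: F⁻¹(0.05) and F⁻¹(0.95).
Equivalently, 1/σ² ~ Gamma(13.6, rate = 20.6); invert its 0.95 and 0.05 quantiles.
Posterior mean ≈ 1.635, SD ≈ 0.480; a Normal approximation gives roughly [0.845, 2.424].
Exact: lower = 1.021; upper = 2.527.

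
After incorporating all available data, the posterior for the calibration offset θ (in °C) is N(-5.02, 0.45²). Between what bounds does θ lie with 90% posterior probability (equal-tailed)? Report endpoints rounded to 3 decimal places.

The posterior is symmetric, so the 90% equal-tailed interval is θ = -5.02 ± z·0.45 with z = 1.645.
Half-width: 1.645 × 0.45 = 0.740.
-5.02 − 0.740 = -5.760; -5.02 + 0.740 = -4.280.

[-5.760, -4.280]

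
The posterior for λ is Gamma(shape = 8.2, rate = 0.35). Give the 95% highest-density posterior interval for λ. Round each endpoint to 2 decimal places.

The posterior is unimodal and skewed, so the HPD interval has equal density at both endpoints and is the shortest 95% interval.
Solving f(8.86) = f(39.72) with F(39.72) − F(8.86) = 0.95 gives [8.86, 39.72].
For comparison, the equal-tailed interval is [10.24, 41.98]; the HPD is narrower and shifted toward the mode.

[8.86, 39.72]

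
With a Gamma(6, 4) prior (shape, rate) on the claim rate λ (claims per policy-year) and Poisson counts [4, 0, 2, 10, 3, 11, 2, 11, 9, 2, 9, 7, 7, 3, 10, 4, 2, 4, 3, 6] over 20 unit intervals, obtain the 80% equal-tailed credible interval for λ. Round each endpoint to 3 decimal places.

[4.229, 5.372]

Posterior: Gamma(6+109, 4+20) = Gamma(115, 24) (shape, rate).
Equal-tailed 80% interval: Gamma(115, 24) quantiles at 0.1 and 0.9.
Posterior mean ≈ 4.792, SD ≈ 0.447; a Normal approximation gives roughly [4.219, 5.364].
Exact: lower = 4.229; upper = 5.372.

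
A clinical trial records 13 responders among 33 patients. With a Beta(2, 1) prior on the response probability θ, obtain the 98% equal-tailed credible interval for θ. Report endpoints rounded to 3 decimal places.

[0.238, 0.609]

Posterior: Beta(2+13, 1+20) = Beta(15, 21).
Equal-tailed 98% interval: the 0.01 and 0.99 quantiles of Beta(15, 21).
Posterior mean ≈ 0.417, SD ≈ 0.081; a Normal approximation gives roughly [0.228, 0.605].
Exact: F⁻¹(0.01) = 0.238; F⁻¹(0.99) = 0.609.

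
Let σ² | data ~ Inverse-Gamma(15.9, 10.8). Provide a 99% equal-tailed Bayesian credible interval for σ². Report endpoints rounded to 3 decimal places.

[0.385, 1.440]

Inverse-Gamma(15.9, 10.8) quantiles: F⁻¹(0.005) and F⁻¹(0.995).
Equivalently, 1/σ² ~ Gamma(15.9, rate = 10.8); invert its 0.995 and 0.005 quantiles.
Posterior mean ≈ 0.725, SD ≈ 0.194; a Normal approximation gives roughly [0.224, 1.226].
Exact: lower = 0.385; upper = 1.440.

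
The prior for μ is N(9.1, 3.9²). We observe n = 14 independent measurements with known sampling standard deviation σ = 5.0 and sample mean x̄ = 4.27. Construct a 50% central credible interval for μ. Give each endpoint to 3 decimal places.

[3.925, 5.630]

Posterior precision = 1/3.9² + 14/5.0² = 0.0657 + 0.5600 = 0.6257, so posterior SD = 1.2642.
Posterior mean = (9.1/3.9² + 14·4.27/5.0²) / 0.6257 = 4.7775.
Interval: 4.7775 ± 0.674 × 1.2642 → [3.925, 5.630].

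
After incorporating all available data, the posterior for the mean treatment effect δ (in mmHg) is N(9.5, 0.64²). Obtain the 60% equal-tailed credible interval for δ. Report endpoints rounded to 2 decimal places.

[8.96, 10.04]

The posterior is symmetric, so the 60% equal-tailed interval is δ = 9.5 ± z·0.64 with z = 0.842.
Half-width: 0.842 × 0.64 = 0.54.
9.5 − 0.54 = 8.96; 9.5 + 0.54 = 10.04.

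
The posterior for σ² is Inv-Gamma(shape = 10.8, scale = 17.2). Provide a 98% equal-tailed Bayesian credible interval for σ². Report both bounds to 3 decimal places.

[0.865, 3.706]

Inverse-Gamma(10.8, 17.2) quantiles: F⁻¹(0.01) and F⁻¹(0.99).
Equivalently, 1/σ² ~ Gamma(10.8, rate = 17.2); invert its 0.99 and 0.01 quantiles.
Posterior mean ≈ 1.755, SD ≈ 0.592; a Normal approximation gives roughly [0.379, 3.131].
Exact: lower = 0.865; upper = 3.706.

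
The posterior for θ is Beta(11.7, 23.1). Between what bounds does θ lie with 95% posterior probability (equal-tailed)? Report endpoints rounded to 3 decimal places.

[0.192, 0.499]

Posterior: Beta(11.7, 23.1).
Equal-tailed 95% interval: the 0.025 and 0.975 quantiles of Beta(11.7, 23.1).
Posterior mean ≈ 0.336, SD ≈ 0.079; a Normal approximation gives roughly [0.181, 0.491].
Exact: F⁻¹(0.025) = 0.192; F⁻¹(0.975) = 0.499.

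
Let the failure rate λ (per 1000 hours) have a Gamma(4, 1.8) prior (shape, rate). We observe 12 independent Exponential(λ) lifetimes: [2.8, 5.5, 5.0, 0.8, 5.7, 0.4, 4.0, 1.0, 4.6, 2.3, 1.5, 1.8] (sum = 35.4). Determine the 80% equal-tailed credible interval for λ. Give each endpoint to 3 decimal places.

Posterior: Gamma(4+12, 1.8+35.4) = Gamma(16, 37.2) (shape, rate).
Equal-tailed 80% interval: Gamma(16, 37.2) quantiles at 0.1 and 0.9.
Posterior mean ≈ 0.430, SD ≈ 0.108; a Normal approximation gives roughly [0.292, 0.568].
Exact: lower = 0.299; upper = 0.572.

[0.299, 0.572]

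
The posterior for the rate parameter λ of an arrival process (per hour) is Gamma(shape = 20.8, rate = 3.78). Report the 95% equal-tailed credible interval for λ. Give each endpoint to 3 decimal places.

[3.397, 8.107]

Posterior: Gamma(shape 20.8, rate 3.78).
Equal-tailed 95% interval: Gamma(20.8, 3.78) quantiles at 0.025 and 0.975.
Posterior mean ≈ 5.503, SD ≈ 1.207; a Normal approximation gives roughly [3.138, 7.867].
Exact: lower = 3.397; upper = 8.107.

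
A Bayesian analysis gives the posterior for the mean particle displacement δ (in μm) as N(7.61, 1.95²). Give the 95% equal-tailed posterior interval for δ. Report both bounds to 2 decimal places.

The posterior is symmetric, so the 95% equal-tailed interval is δ = 7.61 ± z·1.95 with z = 1.960.
Half-width: 1.960 × 1.95 = 3.82.
7.61 − 3.82 = 3.79; 7.61 + 3.82 = 11.43.

[3.79, 11.43]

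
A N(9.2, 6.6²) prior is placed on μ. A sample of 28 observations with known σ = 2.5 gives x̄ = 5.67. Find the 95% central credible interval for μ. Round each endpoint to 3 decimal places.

[4.764, 6.612]

Posterior precision = 1/6.6² + 28/2.5² = 0.0230 + 4.4800 = 4.5030, so posterior SD = 0.4712.
Posterior mean = (9.2/6.6² + 28·5.67/2.5²) / 4.5030 = 5.6880.
Interval: 5.6880 ± 1.960 × 0.4712 → [4.764, 6.612].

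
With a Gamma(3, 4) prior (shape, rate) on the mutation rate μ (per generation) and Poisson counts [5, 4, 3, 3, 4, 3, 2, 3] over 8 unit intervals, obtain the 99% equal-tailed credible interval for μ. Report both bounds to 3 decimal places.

Posterior: Gamma(3+27, 4+8) = Gamma(30, 12) (shape, rate).
Equal-tailed 99% interval: Gamma(30, 12) quantiles at 0.005 and 0.995.
Posterior mean ≈ 2.500, SD ≈ 0.456; a Normal approximation gives roughly [1.324, 3.676].
Exact: lower = 1.481; upper = 3.831.

[1.481, 3.831]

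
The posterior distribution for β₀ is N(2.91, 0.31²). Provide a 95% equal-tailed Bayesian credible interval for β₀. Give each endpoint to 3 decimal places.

[2.302, 3.518]

The posterior is symmetric, so the 95% equal-tailed interval is β₀ = 2.91 ± z·0.31 with z = 1.960.
Half-width: 1.960 × 0.31 = 0.608.
2.91 − 0.608 = 2.302; 2.91 + 0.608 = 3.518.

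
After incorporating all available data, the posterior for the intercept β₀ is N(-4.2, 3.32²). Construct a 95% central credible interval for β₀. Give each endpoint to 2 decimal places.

The posterior is symmetric, so the 95% equal-tailed interval is β₀ = -4.2 ± z·3.32 with z = 1.960.
Half-width: 1.960 × 3.32 = 6.51.
-4.2 − 6.51 = -10.71; -4.2 + 6.51 = 2.31.

[-10.71, 2.31]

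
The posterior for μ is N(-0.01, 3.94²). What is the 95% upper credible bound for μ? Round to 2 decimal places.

6.47

Need U with P(μ ≤ U) = 0.95: U = -0.01 + z_{0.05}·3.94.
z = 1.645; U = -0.01 + 1.645 × 3.94 = 6.47.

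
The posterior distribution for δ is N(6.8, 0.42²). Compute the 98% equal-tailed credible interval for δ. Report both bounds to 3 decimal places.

[5.823, 7.777]

The posterior is symmetric, so the 98% equal-tailed interval is δ = 6.8 ± z·0.42 with z = 2.326.
Half-width: 2.326 × 0.42 = 0.977.
6.8 − 0.977 = 5.823; 6.8 + 0.977 = 7.777.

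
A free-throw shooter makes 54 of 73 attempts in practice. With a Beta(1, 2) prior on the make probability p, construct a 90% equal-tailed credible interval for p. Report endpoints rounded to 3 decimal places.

[0.637, 0.804]

Posterior: Beta(1+54, 2+19) = Beta(55, 21).
Equal-tailed 90% interval: the 0.05 and 0.95 quantiles of Beta(55, 21).
Posterior mean ≈ 0.724, SD ≈ 0.051; a Normal approximation gives roughly [0.640, 0.808].
Exact: F⁻¹(0.05) = 0.637; F⁻¹(0.95) = 0.804.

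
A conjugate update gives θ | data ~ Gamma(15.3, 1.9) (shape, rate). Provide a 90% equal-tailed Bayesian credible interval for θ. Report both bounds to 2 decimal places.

Posterior: Gamma(shape 15.3, rate 1.9).
Equal-tailed 90% interval: Gamma(15.3, 1.9) quantiles at 0.05 and 0.95.
Posterior mean ≈ 8.05, SD ≈ 2.06; a Normal approximation gives roughly [4.67, 11.44].
Exact: lower = 4.99; upper = 11.71.

[4.99, 11.71]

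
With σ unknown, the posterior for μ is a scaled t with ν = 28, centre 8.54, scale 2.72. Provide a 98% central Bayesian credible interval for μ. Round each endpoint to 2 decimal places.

[1.83, 15.25]

The t_28 distribution is symmetric; the 98% interval is 8.54 ± t·2.72 with t_{0.99,28} = 2.467.
Half-width: 2.467 × 2.72 = 6.71.
8.54 − 6.71 = 1.83; 8.54 + 6.71 = 15.25.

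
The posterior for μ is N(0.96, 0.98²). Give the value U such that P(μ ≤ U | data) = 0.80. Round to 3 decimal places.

1.785

Need U with P(μ ≤ U) = 0.80: U = 0.96 + z_{0.2}·0.98.
z = 0.842; U = 0.96 + 0.842 × 0.98 = 1.785.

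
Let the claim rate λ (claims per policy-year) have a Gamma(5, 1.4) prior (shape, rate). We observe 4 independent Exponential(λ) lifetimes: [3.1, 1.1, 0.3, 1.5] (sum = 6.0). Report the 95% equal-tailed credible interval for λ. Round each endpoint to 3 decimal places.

[0.556, 2.130]

Posterior: Gamma(5+4, 1.4+6.0) = Gamma(9, 7.4) (shape, rate).
Equal-tailed 95% interval: Gamma(9, 7.4) quantiles at 0.025 and 0.975.
Posterior mean ≈ 1.216, SD ≈ 0.405; a Normal approximation gives roughly [0.422, 2.011].
Exact: lower = 0.556; upper = 2.130.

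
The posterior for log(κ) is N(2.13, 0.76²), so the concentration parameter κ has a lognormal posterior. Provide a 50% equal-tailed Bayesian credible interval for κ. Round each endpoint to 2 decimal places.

On the log scale the 50% interval is 2.13 ± 0.674 × 0.76 = [1.6174, 2.6426].
Exponentiate: [e^1.6174, e^2.6426] = [5.04, 14.05].

[5.04, 14.05]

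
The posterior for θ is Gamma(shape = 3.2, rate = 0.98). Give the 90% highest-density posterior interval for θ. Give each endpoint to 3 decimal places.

[0.543, 5.896]

The posterior is unimodal and skewed, so the HPD interval has equal density at both endpoints and is the shortest 90% interval.
Solving f(0.543) = f(5.896) with F(5.896) − F(0.543) = 0.90 gives [0.543, 5.896].
For comparison, the equal-tailed interval is [0.941, 6.728]; the HPD is narrower and shifted toward the mode.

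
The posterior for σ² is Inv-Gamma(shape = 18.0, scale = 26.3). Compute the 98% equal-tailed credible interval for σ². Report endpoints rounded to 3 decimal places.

Inverse-Gamma(18.0, 26.3) quantiles: F⁻¹(0.01) and F⁻¹(0.99).
Equivalently, 1/σ² ~ Gamma(18.0, rate = 26.3); invert its 0.99 and 0.01 quantiles.
Posterior mean ≈ 1.547, SD ≈ 0.387; a Normal approximation gives roughly [0.647, 2.447].
Exact: lower = 0.897; upper = 2.735.

[0.897, 2.735]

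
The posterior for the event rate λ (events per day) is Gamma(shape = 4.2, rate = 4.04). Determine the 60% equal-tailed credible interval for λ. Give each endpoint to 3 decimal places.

[0.607, 1.425]

Posterior: Gamma(shape 4.2, rate 4.04).
Equal-tailed 60% interval: Gamma(4.2, 4.04) quantiles at 0.2 and 0.8.
Posterior mean ≈ 1.040, SD ≈ 0.507; a Normal approximation gives roughly [0.613, 1.467].
Exact: lower = 0.607; upper = 1.425.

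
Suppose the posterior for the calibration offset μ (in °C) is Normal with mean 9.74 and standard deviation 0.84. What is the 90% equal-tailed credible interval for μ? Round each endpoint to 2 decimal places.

The posterior is symmetric, so the 90% equal-tailed interval is μ = 9.74 ± z·0.84 with z = 1.645.
Half-width: 1.645 × 0.84 = 1.38.
9.74 − 1.38 = 8.36; 9.74 + 1.38 = 11.12.

[8.36, 11.12]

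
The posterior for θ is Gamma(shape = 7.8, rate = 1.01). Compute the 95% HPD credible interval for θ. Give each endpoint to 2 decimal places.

The posterior is unimodal and skewed, so the HPD interval has equal density at both endpoints and is the shortest 95% interval.
Solving f(2.82) = f(13.23) with F(13.23) − F(2.82) = 0.95 gives [2.82, 13.23].
For comparison, the equal-tailed interval is [3.29, 14.01]; the HPD is narrower and shifted toward the mode.

[2.82, 13.23]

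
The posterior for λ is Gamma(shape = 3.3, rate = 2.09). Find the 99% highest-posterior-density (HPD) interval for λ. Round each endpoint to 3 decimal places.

[0.095, 4.292]

The posterior is unimodal and skewed, so the HPD interval has equal density at both endpoints and is the shortest 99% interval.
Solving f(0.095) = f(4.292) with F(4.292) − F(0.095) = 0.99 gives [0.095, 4.292].
For comparison, the equal-tailed interval is [0.205, 4.687]; the HPD is narrower and shifted toward the mode.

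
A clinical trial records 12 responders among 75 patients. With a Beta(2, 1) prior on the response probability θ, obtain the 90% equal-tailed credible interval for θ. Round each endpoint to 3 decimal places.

Posterior: Beta(2+12, 1+63) = Beta(14, 64).
Equal-tailed 90% interval: the 0.05 and 0.95 quantiles of Beta(14, 64).
Posterior mean ≈ 0.179, SD ≈ 0.043; a Normal approximation gives roughly [0.108, 0.251].
Exact: F⁻¹(0.05) = 0.113; F⁻¹(0.95) = 0.255.

[0.113, 0.255]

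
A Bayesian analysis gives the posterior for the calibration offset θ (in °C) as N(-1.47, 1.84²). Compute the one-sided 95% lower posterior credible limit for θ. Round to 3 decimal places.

Need L with P(θ ≥ L) = 0.95: L = -1.47 − z_{0.05}·1.84.
z = 1.645; L = -1.47 − 1.645 × 1.84 = -4.497.

-4.497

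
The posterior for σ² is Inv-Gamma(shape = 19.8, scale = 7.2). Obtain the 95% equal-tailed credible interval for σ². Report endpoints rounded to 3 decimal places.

[0.245, 0.597]

Inverse-Gamma(19.8, 7.2) quantiles: F⁻¹(0.025) and F⁻¹(0.975).
Equivalently, 1/σ² ~ Gamma(19.8, rate = 7.2); invert its 0.975 and 0.025 quantiles.
Posterior mean ≈ 0.383, SD ≈ 0.091; a Normal approximation gives roughly [0.205, 0.561].
Exact: lower = 0.245; upper = 0.597.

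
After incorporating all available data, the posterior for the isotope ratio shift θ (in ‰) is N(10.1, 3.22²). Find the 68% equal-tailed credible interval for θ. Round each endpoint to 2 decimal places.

[6.90, 13.30]

The posterior is symmetric, so the 68% equal-tailed interval is θ = 10.1 ± z·3.22 with z = 0.994.
Half-width: 0.994 × 3.22 = 3.20.
10.1 − 3.20 = 6.90; 10.1 + 3.20 = 13.30.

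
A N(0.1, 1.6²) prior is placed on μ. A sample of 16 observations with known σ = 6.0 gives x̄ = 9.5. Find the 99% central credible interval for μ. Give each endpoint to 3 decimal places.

Posterior precision = 1/1.6² + 16/6.0² = 0.3906 + 0.4444 = 0.8351, so posterior SD = 1.0943.
Posterior mean = (0.1/1.6² + 16·9.5/6.0²) / 0.8351 = 5.1029.
Interval: 5.1029 ± 2.576 × 1.0943 → [2.284, 7.922].

[2.284, 7.922]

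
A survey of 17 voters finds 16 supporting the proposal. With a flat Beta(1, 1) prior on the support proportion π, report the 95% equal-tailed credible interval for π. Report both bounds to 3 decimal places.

[0.727, 0.986]

Posterior: Beta(1+16, 1+1) = Beta(17, 2).
Equal-tailed 95% interval: the 0.025 and 0.975 quantiles of Beta(17, 2).
Posterior mean ≈ 0.895, SD ≈ 0.069; a Normal approximation gives roughly [0.760, 1.029].
Exact: F⁻¹(0.025) = 0.727; F⁻¹(0.975) = 0.986.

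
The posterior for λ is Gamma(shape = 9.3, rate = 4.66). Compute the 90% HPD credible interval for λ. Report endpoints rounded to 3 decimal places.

[0.941, 3.014]

The posterior is unimodal and skewed, so the HPD interval has equal density at both endpoints and is the shortest 90% interval.
Solving f(0.941) = f(3.014) with F(3.014) − F(0.941) = 0.90 gives [0.941, 3.014].
For comparison, the equal-tailed interval is [1.054, 3.180]; the HPD is narrower and shifted toward the mode.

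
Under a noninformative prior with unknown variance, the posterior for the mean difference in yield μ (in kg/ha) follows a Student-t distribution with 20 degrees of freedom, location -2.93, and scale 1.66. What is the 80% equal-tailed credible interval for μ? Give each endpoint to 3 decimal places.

The t_20 distribution is symmetric; the 80% interval is -2.93 ± t·1.66 with t_{0.9,20} = 1.325.
Half-width: 1.325 × 1.66 = 2.200.
-2.93 − 2.200 = -5.130; -2.93 + 2.200 = -0.730.

[-5.130, -0.730]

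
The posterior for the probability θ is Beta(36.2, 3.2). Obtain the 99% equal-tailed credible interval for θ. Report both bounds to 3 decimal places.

[0.772, 0.989]

Posterior: Beta(36.2, 3.2).
Equal-tailed 99% interval: the 0.005 and 0.995 quantiles of Beta(36.2, 3.2).
Posterior mean ≈ 0.919, SD ≈ 0.043; a Normal approximation gives roughly [0.808, 1.029].
Exact: F⁻¹(0.005) = 0.772; F⁻¹(0.995) = 0.989.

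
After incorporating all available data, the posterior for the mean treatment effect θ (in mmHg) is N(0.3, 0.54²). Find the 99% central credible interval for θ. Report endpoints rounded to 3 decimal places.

The posterior is symmetric, so the 99% equal-tailed interval is θ = 0.3 ± z·0.54 with z = 2.576.
Half-width: 2.576 × 0.54 = 1.391.
0.3 − 1.391 = -1.091; 0.3 + 1.391 = 1.691.

[-1.091, 1.691]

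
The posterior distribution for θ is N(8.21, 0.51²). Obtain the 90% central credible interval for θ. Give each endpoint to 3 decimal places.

The posterior is symmetric, so the 90% equal-tailed interval is θ = 8.21 ± z·0.51 with z = 1.645.
Half-width: 1.645 × 0.51 = 0.839.
8.21 − 0.839 = 7.371; 8.21 + 0.839 = 9.049.

[7.371, 9.049]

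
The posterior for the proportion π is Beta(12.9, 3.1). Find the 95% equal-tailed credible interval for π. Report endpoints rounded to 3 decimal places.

[0.587, 0.954]

Posterior: Beta(12.9, 3.1).
Equal-tailed 95% interval: the 0.025 and 0.975 quantiles of Beta(12.9, 3.1).
Posterior mean ≈ 0.806, SD ≈ 0.096; a Normal approximation gives roughly [0.618, 0.994].
Exact: F⁻¹(0.025) = 0.587; F⁻¹(0.975) = 0.954.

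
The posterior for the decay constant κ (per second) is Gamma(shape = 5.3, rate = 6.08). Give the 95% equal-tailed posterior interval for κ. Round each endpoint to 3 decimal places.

[0.295, 1.756]

Posterior: Gamma(shape 5.3, rate 6.08).
Equal-tailed 95% interval: Gamma(5.3, 6.08) quantiles at 0.025 and 0.975.
Posterior mean ≈ 0.872, SD ≈ 0.379; a Normal approximation gives roughly [0.130, 1.614].
Exact: lower = 0.295; upper = 1.756.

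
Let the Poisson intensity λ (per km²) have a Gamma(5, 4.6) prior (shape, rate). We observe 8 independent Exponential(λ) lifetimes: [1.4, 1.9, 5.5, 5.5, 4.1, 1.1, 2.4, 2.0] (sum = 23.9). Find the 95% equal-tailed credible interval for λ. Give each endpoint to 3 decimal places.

Posterior: Gamma(5+8, 4.6+23.9) = Gamma(13, 28.5) (shape, rate).
Equal-tailed 95% interval: Gamma(13, 28.5) quantiles at 0.025 and 0.975.
Posterior mean ≈ 0.456, SD ≈ 0.127; a Normal approximation gives roughly [0.208, 0.704].
Exact: lower = 0.243; upper = 0.735.

[0.243, 0.735]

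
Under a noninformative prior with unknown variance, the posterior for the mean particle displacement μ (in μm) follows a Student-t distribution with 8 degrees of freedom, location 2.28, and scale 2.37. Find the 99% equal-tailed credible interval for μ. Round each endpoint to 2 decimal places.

[-5.67, 10.23]

The t_8 distribution is symmetric; the 99% interval is 2.28 ± t·2.37 with t_{0.995,8} = 3.355.
Half-width: 3.355 × 2.37 = 7.95.
2.28 − 7.95 = -5.67; 2.28 + 7.95 = 10.23.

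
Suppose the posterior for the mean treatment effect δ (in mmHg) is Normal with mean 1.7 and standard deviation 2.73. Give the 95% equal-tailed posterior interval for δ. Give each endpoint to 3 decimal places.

The posterior is symmetric, so the 95% equal-tailed interval is δ = 1.7 ± z·2.73 with z = 1.960.
Half-width: 1.960 × 2.73 = 5.351.
1.7 − 5.351 = -3.651; 1.7 + 5.351 = 7.051.

[-3.651, 7.051]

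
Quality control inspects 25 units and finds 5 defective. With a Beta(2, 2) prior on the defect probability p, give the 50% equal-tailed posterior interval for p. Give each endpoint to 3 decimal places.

Posterior: Beta(2+5, 2+20) = Beta(7, 22).
Equal-tailed 50% interval: the 0.25 and 0.75 quantiles of Beta(7, 22).
Posterior mean ≈ 0.241, SD ≈ 0.078; a Normal approximation gives roughly [0.189, 0.294].
Exact: F⁻¹(0.25) = 0.185; F⁻¹(0.75) = 0.292.

[0.185, 0.292]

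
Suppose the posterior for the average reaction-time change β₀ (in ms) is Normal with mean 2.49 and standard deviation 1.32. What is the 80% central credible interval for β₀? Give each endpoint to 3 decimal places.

The posterior is symmetric, so the 80% equal-tailed interval is β₀ = 2.49 ± z·1.32 with z = 1.282.
Half-width: 1.282 × 1.32 = 1.692.
2.49 − 1.692 = 0.798; 2.49 + 1.692 = 4.182.

[0.798, 4.182]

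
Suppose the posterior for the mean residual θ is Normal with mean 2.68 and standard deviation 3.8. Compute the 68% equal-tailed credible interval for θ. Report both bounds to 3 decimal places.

The posterior is symmetric, so the 68% equal-tailed interval is θ = 2.68 ± z·3.8 with z = 0.994.
Half-width: 0.994 × 3.8 = 3.779.
2.68 − 3.779 = -1.099; 2.68 + 3.779 = 6.459.

[-1.099, 6.459]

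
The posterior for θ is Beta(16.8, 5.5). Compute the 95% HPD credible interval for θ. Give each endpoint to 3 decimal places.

The posterior is unimodal and skewed, so the HPD interval has equal density at both endpoints and is the shortest 95% interval.
Solving f(0.577) = f(0.917) with F(0.917) − F(0.577) = 0.95 gives [0.577, 0.917].
For comparison, the equal-tailed interval is [0.560, 0.904]; the HPD is narrower and shifted toward the mode.

[0.577, 0.917]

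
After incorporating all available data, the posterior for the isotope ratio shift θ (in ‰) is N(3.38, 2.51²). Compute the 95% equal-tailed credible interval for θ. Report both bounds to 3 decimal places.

The posterior is symmetric, so the 95% equal-tailed interval is θ = 3.38 ± z·2.51 with z = 1.960.
Half-width: 1.960 × 2.51 = 4.920.
3.38 − 4.920 = -1.540; 3.38 + 4.920 = 8.300.

[-1.540, 8.300]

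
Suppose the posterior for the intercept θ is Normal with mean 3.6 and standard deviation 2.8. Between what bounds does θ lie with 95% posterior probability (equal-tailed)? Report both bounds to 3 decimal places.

[-1.888, 9.088]

The posterior is symmetric, so the 95% equal-tailed interval is θ = 3.6 ± z·2.8 with z = 1.960.
Half-width: 1.960 × 2.8 = 5.488.
3.6 − 5.488 = -1.888; 3.6 + 5.488 = 9.088.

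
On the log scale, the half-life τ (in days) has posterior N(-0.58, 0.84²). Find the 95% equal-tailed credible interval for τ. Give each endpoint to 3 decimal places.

On the log scale the 95% interval is -0.58 ± 1.960 × 0.84 = [-2.2264, 1.0664].
Exponentiate: [e^-2.2264, e^1.0664] = [0.108, 2.905].

[0.108, 2.905]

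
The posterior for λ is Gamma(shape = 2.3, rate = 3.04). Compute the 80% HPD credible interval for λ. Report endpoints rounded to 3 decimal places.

The posterior is unimodal and skewed, so the HPD interval has equal density at both endpoints and is the shortest 80% interval.
Solving f(0.097) = f(1.158) with F(1.158) − F(0.097) = 0.80 gives [0.097, 1.158].
For comparison, the equal-tailed interval is [0.228, 1.424]; the HPD is narrower and shifted toward the mode.

[0.097, 1.158]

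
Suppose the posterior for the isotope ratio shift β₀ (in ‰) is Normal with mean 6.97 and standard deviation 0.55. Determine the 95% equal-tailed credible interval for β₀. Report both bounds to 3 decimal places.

[5.892, 8.048]

The posterior is symmetric, so the 95% equal-tailed interval is β₀ = 6.97 ± z·0.55 with z = 1.960.
Half-width: 1.960 × 0.55 = 1.078.
6.97 − 1.078 = 5.892; 6.97 + 1.078 = 8.048.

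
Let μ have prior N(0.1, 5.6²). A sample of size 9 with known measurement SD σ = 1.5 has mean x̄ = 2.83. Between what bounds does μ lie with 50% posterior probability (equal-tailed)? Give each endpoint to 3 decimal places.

[2.473, 3.144]

Posterior precision = 1/5.6² + 9/1.5² = 0.0319 + 4.0000 = 4.0319, so posterior SD = 0.4980.
Posterior mean = (0.1/5.6² + 9·2.83/1.5²) / 4.0319 = 2.8084.
Interval: 2.8084 ± 0.674 × 0.4980 → [2.473, 3.144].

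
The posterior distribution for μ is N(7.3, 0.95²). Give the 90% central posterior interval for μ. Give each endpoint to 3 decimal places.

The posterior is symmetric, so the 90% equal-tailed interval is μ = 7.3 ± z·0.95 with z = 1.645.
Half-width: 1.645 × 0.95 = 1.563.
7.3 − 1.563 = 5.737; 7.3 + 1.563 = 8.863.

[5.737, 8.863]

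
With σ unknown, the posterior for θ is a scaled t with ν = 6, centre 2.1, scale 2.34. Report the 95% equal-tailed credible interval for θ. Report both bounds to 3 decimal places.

The t_6 distribution is symmetric; the 95% interval is 2.1 ± t·2.34 with t_{0.975,6} = 2.447.
Half-width: 2.447 × 2.34 = 5.726.
2.1 − 5.726 = -3.626; 2.1 + 5.726 = 7.826.

[-3.626, 7.826]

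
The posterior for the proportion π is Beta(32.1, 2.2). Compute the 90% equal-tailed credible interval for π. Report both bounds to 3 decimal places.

Posterior: Beta(32.1, 2.2).
Equal-tailed 90% interval: the 0.05 and 0.95 quantiles of Beta(32.1, 2.2).
Posterior mean ≈ 0.936, SD ≈ 0.041; a Normal approximation gives roughly [0.868, 1.004].
Exact: F⁻¹(0.05) = 0.856; F⁻¹(0.95) = 0.987.

[0.856, 0.987]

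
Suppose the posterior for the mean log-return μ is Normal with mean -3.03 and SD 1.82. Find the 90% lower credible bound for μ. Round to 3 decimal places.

-5.362

Need L with P(μ ≥ L) = 0.90: L = -3.03 − z_{0.1}·1.82.
z = 1.282; L = -3.03 − 1.282 × 1.82 = -5.362.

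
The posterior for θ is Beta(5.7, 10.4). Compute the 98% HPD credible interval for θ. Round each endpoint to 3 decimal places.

[0.111, 0.625]

The posterior is unimodal and skewed, so the HPD interval has equal density at both endpoints and is the shortest 98% interval.
Solving f(0.111) = f(0.625) with F(0.625) − F(0.111) = 0.98 gives [0.111, 0.625].
For comparison, the equal-tailed interval is [0.121, 0.638]; the HPD is narrower and shifted toward the mode.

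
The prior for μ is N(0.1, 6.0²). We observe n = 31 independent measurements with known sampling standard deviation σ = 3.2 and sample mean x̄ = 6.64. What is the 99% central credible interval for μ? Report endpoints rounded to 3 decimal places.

Posterior precision = 1/6.0² + 31/3.2² = 0.0278 + 3.0273 = 3.0551, so posterior SD = 0.5721.
Posterior mean = (0.1/6.0² + 31·6.64/3.2²) / 3.0551 = 6.5805.
Interval: 6.5805 ± 2.576 × 0.5721 → [5.107, 8.054].

[5.107, 8.054]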